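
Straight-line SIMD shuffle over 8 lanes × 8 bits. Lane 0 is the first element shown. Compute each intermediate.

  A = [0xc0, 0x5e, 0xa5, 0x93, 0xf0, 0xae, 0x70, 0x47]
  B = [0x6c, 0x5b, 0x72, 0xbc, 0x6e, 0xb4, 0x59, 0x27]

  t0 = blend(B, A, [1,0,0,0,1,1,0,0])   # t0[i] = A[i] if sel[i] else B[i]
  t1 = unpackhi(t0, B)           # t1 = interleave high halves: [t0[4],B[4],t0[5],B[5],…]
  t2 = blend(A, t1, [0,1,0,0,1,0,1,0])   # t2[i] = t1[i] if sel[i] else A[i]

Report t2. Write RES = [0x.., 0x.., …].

RES = [ 0xc0  0x6e  0xa5  0x93  0x59  0xae  0x27  0x47 ]

t0 = [0xc0, 0x5b, 0x72, 0xbc, 0xf0, 0xae, 0x59, 0x27]
t1 = [0xf0, 0x6e, 0xae, 0xb4, 0x59, 0x59, 0x27, 0x27]
t2 = [0xc0, 0x6e, 0xa5, 0x93, 0x59, 0xae, 0x27, 0x47]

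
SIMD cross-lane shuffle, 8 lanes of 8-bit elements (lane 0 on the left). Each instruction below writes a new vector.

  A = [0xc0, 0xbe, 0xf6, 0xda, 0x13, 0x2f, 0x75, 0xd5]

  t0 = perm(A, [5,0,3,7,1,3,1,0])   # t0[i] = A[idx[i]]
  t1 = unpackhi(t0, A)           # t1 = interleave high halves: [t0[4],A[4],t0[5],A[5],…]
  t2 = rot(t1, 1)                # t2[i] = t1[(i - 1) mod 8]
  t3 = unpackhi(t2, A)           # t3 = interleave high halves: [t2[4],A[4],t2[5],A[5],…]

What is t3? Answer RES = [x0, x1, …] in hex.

→ t0 |2f|c0|da|d5|be|da|be|c0|
→ t1 |be|13|da|2f|be|75|c0|d5|
→ t2 |d5|be|13|da|2f|be|75|c0|
→ t3 |2f|13|be|2f|75|75|c0|d5|

RES = [ 0x2f  0x13  0xbe  0x2f  0x75  0x75  0xc0  0xd5 ]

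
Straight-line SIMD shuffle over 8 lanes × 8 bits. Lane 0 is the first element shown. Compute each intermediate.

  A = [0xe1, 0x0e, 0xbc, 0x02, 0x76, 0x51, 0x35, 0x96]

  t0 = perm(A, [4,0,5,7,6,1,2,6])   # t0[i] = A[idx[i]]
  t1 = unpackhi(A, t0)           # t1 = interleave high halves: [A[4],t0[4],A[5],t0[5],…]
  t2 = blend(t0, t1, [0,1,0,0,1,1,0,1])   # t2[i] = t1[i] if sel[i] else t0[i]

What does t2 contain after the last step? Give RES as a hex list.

RES = [0x76, 0x35, 0x51, 0x96, 0x35, 0xbc, 0xbc, 0x35]

→ t0 |76|e1|51|96|35|0e|bc|35|
→ t1 |76|35|51|0e|35|bc|96|35|
→ t2 |76|35|51|96|35|bc|bc|35|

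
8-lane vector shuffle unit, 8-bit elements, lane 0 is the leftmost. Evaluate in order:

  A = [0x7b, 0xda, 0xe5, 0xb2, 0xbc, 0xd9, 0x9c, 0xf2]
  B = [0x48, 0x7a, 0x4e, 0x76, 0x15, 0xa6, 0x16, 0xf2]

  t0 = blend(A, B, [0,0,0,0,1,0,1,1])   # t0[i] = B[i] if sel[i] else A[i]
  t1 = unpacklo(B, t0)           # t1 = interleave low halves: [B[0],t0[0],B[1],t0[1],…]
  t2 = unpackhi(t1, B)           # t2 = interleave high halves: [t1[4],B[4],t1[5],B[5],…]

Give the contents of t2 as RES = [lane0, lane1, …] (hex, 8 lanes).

→ t0 |7b|da|e5|b2|15|d9|16|f2|
→ t1 |48|7b|7a|da|4e|e5|76|b2|
→ t2 |4e|15|e5|a6|76|16|b2|f2|

RES = [ 0x4e  0x15  0xe5  0xa6  0x76  0x16  0xb2  0xf2 ]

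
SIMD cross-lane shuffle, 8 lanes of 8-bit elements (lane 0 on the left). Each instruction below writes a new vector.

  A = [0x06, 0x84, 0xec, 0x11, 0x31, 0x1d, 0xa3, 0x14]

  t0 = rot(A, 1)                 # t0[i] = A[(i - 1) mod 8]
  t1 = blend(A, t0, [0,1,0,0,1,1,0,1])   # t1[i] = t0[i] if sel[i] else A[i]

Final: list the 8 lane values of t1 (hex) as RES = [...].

t0 = [0x14, 0x06, 0x84, 0xec, 0x11, 0x31, 0x1d, 0xa3]
t1 = [0x06, 0x06, 0xec, 0x11, 0x11, 0x31, 0xa3, 0xa3]

RES = [0x06, 0x06, 0xec, 0x11, 0x11, 0x31, 0xa3, 0xa3]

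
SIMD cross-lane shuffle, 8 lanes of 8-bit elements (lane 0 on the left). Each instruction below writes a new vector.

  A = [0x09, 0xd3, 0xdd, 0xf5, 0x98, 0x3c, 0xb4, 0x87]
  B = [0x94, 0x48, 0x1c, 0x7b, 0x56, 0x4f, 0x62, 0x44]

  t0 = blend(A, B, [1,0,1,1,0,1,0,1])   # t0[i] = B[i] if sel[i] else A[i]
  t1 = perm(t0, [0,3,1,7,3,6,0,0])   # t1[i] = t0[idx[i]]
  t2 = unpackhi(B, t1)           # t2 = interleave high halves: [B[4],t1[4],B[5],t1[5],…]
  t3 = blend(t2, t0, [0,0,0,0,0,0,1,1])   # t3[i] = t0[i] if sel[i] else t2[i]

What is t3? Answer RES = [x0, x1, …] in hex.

RES = [0x56, 0x7b, 0x4f, 0xb4, 0x62, 0x94, 0xb4, 0x44]

→ t0 |94|d3|1c|7b|98|4f|b4|44|
→ t1 |94|7b|d3|44|7b|b4|94|94|
→ t2 |56|7b|4f|b4|62|94|44|94|
→ t3 |56|7b|4f|b4|62|94|b4|44|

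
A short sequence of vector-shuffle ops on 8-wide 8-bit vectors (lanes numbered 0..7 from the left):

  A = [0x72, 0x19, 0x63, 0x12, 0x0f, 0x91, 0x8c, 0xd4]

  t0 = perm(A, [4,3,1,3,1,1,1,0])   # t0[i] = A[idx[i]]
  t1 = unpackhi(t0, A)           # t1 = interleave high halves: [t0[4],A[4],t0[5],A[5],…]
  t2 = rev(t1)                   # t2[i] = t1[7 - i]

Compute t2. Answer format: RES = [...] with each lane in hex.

t0 = [0x0f, 0x12, 0x19, 0x12, 0x19, 0x19, 0x19, 0x72]
t1 = [0x19, 0x0f, 0x19, 0x91, 0x19, 0x8c, 0x72, 0xd4]
t2 = [0xd4, 0x72, 0x8c, 0x19, 0x91, 0x19, 0x0f, 0x19]

RES = [ 0xd4  0x72  0x8c  0x19  0x91  0x19  0x0f  0x19 ]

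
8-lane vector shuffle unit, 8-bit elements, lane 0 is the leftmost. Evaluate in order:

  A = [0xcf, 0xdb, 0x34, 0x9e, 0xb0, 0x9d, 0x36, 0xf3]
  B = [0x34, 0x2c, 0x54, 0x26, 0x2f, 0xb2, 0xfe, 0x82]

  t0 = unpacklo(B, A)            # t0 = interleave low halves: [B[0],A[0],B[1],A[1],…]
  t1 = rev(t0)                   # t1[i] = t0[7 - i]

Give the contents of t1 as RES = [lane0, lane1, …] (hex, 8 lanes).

RES = [0x9e, 0x26, 0x34, 0x54, 0xdb, 0x2c, 0xcf, 0x34]

t0 = [0x34, 0xcf, 0x2c, 0xdb, 0x54, 0x34, 0x26, 0x9e]
t1 = [0x9e, 0x26, 0x34, 0x54, 0xdb, 0x2c, 0xcf, 0x34]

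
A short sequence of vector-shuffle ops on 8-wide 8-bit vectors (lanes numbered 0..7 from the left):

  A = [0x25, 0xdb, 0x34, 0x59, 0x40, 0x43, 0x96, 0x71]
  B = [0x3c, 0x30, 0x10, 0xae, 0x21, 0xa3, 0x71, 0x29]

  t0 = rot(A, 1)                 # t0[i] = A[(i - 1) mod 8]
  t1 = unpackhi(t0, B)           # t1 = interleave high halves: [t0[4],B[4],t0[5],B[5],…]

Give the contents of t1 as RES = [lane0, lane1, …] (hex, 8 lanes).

RES = [0x59, 0x21, 0x40, 0xa3, 0x43, 0x71, 0x96, 0x29]

  t0: 71 25 db 34 59 40 43 96
  t1: 59 21 40 a3 43 71 96 29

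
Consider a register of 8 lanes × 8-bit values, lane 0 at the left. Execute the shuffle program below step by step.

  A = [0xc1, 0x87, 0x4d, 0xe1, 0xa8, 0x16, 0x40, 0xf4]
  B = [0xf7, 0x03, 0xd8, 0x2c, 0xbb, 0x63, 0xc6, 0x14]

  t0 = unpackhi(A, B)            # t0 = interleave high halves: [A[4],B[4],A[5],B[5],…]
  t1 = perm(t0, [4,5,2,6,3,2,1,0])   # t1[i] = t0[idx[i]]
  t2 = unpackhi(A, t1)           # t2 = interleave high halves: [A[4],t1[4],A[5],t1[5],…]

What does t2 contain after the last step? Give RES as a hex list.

RES = [0xa8, 0x63, 0x16, 0x16, 0x40, 0xbb, 0xf4, 0xa8]

→ t0 |a8|bb|16|63|40|c6|f4|14|
→ t1 |40|c6|16|f4|63|16|bb|a8|
→ t2 |a8|63|16|16|40|bb|f4|a8|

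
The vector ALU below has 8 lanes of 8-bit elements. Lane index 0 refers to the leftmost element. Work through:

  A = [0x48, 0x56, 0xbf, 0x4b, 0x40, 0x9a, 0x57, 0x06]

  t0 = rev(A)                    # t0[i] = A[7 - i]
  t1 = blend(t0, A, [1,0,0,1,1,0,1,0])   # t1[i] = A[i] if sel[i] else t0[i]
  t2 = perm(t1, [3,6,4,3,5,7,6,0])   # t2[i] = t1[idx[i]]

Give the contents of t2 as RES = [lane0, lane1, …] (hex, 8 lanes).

RES = [ 0x4b  0x57  0x40  0x4b  0xbf  0x48  0x57  0x48 ]

t0 = [0x06, 0x57, 0x9a, 0x40, 0x4b, 0xbf, 0x56, 0x48]
t1 = [0x48, 0x57, 0x9a, 0x4b, 0x40, 0xbf, 0x57, 0x48]
t2 = [0x4b, 0x57, 0x40, 0x4b, 0xbf, 0x48, 0x57, 0x48]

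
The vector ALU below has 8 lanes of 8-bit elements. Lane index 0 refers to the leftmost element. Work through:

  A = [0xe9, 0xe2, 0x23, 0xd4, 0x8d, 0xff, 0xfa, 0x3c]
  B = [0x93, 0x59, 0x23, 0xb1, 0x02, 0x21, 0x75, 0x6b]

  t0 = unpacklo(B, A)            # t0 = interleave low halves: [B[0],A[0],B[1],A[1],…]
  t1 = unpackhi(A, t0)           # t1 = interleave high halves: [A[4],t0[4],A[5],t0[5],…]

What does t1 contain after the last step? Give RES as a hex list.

RES = [0x8d, 0x23, 0xff, 0x23, 0xfa, 0xb1, 0x3c, 0xd4]

  t0: 93 e9 59 e2 23 23 b1 d4
  t1: 8d 23 ff 23 fa b1 3c d4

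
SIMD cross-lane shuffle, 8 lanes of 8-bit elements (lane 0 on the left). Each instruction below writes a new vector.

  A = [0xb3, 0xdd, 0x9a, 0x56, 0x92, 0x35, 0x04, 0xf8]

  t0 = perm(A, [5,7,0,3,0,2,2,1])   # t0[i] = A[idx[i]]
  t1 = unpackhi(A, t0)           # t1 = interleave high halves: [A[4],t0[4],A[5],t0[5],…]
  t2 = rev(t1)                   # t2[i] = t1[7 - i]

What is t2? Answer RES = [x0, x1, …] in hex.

RES = [0xdd, 0xf8, 0x9a, 0x04, 0x9a, 0x35, 0xb3, 0x92]

→ t0 |35|f8|b3|56|b3|9a|9a|dd|
→ t1 |92|b3|35|9a|04|9a|f8|dd|
→ t2 |dd|f8|9a|04|9a|35|b3|92|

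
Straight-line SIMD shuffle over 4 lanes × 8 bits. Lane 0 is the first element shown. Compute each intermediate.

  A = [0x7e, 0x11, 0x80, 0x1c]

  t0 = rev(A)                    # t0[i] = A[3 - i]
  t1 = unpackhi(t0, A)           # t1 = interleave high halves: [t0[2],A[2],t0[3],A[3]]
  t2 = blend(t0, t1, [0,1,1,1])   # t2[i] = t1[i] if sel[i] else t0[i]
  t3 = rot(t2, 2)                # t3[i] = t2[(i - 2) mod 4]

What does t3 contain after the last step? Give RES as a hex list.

RES = [ 0x7e  0x1c  0x1c  0x80 ]

t0 = [0x1c, 0x80, 0x11, 0x7e]
t1 = [0x11, 0x80, 0x7e, 0x1c]
t2 = [0x1c, 0x80, 0x7e, 0x1c]
t3 = [0x7e, 0x1c, 0x1c, 0x80]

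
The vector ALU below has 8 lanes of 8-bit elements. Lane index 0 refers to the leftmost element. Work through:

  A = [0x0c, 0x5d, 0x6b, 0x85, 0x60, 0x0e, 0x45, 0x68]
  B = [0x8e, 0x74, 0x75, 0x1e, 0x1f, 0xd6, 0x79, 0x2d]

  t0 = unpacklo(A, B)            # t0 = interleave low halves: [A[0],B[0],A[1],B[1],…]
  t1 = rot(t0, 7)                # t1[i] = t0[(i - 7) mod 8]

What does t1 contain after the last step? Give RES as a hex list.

  t0: 0c 8e 5d 74 6b 75 85 1e
  t1: 8e 5d 74 6b 75 85 1e 0c

RES = [0x8e, 0x5d, 0x74, 0x6b, 0x75, 0x85, 0x1e, 0x0c]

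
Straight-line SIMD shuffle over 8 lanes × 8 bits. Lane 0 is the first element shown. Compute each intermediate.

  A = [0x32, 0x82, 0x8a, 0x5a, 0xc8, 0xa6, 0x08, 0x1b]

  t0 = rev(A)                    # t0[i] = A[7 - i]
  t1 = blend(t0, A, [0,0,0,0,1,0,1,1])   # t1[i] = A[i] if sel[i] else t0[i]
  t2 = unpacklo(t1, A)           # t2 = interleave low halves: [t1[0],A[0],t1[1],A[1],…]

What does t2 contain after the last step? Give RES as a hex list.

t0 = [0x1b, 0x08, 0xa6, 0xc8, 0x5a, 0x8a, 0x82, 0x32]
t1 = [0x1b, 0x08, 0xa6, 0xc8, 0xc8, 0x8a, 0x08, 0x1b]
t2 = [0x1b, 0x32, 0x08, 0x82, 0xa6, 0x8a, 0xc8, 0x5a]

RES = [ 0x1b  0x32  0x08  0x82  0xa6  0x8a  0xc8  0x5a ]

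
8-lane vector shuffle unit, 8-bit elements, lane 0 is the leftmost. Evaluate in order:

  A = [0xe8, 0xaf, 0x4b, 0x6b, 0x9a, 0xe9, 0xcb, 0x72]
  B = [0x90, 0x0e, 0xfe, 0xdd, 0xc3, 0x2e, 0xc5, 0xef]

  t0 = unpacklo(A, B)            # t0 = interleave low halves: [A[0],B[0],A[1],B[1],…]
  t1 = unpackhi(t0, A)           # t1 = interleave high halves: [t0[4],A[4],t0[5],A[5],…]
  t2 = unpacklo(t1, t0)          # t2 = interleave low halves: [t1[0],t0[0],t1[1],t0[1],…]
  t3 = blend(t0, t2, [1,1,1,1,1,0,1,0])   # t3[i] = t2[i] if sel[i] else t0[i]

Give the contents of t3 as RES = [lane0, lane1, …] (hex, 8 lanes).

RES = [0x4b, 0xe8, 0x9a, 0x90, 0xfe, 0xfe, 0xe9, 0xdd]

→ t0 |e8|90|af|0e|4b|fe|6b|dd|
→ t1 |4b|9a|fe|e9|6b|cb|dd|72|
→ t2 |4b|e8|9a|90|fe|af|e9|0e|
→ t3 |4b|e8|9a|90|fe|fe|e9|dd|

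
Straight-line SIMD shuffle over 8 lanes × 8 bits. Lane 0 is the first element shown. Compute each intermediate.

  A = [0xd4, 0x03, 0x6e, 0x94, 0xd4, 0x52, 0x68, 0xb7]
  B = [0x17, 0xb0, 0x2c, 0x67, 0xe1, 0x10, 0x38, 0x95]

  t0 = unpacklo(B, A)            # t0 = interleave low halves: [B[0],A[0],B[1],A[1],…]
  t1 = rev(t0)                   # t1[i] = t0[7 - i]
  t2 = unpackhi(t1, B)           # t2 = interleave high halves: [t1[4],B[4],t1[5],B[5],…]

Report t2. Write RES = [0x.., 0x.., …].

  t0: 17 d4 b0 03 2c 6e 67 94
  t1: 94 67 6e 2c 03 b0 d4 17
  t2: 03 e1 b0 10 d4 38 17 95

RES = [0x03, 0xe1, 0xb0, 0x10, 0xd4, 0x38, 0x17, 0x95]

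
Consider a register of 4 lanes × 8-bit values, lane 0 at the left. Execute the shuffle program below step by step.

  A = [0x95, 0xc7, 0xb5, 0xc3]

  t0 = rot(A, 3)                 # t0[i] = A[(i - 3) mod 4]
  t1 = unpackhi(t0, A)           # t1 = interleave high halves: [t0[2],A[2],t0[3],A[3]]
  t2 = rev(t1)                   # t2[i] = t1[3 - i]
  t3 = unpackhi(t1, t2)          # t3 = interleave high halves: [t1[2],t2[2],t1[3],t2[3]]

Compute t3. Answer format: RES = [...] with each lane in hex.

RES = [ 0x95  0xb5  0xc3  0xc3 ]

t0 = [0xc7, 0xb5, 0xc3, 0x95]
t1 = [0xc3, 0xb5, 0x95, 0xc3]
t2 = [0xc3, 0x95, 0xb5, 0xc3]
t3 = [0x95, 0xb5, 0xc3, 0xc3]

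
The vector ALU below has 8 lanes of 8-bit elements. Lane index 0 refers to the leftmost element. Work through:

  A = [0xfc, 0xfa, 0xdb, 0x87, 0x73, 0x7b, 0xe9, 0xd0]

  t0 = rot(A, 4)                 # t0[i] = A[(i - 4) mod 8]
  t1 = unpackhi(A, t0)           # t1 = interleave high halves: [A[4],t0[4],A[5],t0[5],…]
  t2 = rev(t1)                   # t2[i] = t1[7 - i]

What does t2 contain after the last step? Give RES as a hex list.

t0 = [0x73, 0x7b, 0xe9, 0xd0, 0xfc, 0xfa, 0xdb, 0x87]
t1 = [0x73, 0xfc, 0x7b, 0xfa, 0xe9, 0xdb, 0xd0, 0x87]
t2 = [0x87, 0xd0, 0xdb, 0xe9, 0xfa, 0x7b, 0xfc, 0x73]

RES = [0x87, 0xd0, 0xdb, 0xe9, 0xfa, 0x7b, 0xfc, 0x73]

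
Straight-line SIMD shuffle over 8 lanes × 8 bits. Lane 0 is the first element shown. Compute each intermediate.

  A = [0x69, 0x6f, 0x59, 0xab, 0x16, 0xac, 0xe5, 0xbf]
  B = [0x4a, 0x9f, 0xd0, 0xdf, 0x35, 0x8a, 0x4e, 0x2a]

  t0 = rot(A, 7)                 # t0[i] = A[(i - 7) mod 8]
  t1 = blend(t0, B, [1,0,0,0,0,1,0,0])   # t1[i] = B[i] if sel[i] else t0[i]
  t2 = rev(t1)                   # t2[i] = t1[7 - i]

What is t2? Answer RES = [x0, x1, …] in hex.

RES = [0x69, 0xbf, 0x8a, 0xac, 0x16, 0xab, 0x59, 0x4a]

→ t0 |6f|59|ab|16|ac|e5|bf|69|
→ t1 |4a|59|ab|16|ac|8a|bf|69|
→ t2 |69|bf|8a|ac|16|ab|59|4a|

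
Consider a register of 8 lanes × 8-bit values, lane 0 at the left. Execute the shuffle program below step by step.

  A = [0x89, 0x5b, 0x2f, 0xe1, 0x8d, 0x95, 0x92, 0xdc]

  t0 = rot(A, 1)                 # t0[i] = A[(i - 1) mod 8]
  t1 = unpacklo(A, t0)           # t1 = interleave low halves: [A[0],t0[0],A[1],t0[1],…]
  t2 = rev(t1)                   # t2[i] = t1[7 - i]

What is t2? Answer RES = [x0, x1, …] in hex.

t0 = [0xdc, 0x89, 0x5b, 0x2f, 0xe1, 0x8d, 0x95, 0x92]
t1 = [0x89, 0xdc, 0x5b, 0x89, 0x2f, 0x5b, 0xe1, 0x2f]
t2 = [0x2f, 0xe1, 0x5b, 0x2f, 0x89, 0x5b, 0xdc, 0x89]

RES = [ 0x2f  0xe1  0x5b  0x2f  0x89  0x5b  0xdc  0x89 ]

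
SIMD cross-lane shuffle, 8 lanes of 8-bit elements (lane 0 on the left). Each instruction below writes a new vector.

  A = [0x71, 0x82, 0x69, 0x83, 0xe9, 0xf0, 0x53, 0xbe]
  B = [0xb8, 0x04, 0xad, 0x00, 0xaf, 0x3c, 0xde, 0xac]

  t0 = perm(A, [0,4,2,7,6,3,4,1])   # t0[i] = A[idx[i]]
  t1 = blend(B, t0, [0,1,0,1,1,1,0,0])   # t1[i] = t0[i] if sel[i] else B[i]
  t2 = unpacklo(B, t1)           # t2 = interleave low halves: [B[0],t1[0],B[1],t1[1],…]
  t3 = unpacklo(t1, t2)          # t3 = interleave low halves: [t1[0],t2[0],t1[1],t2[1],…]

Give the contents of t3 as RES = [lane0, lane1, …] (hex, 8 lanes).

→ t0 |71|e9|69|be|53|83|e9|82|
→ t1 |b8|e9|ad|be|53|83|de|ac|
→ t2 |b8|b8|04|e9|ad|ad|00|be|
→ t3 |b8|b8|e9|b8|ad|04|be|e9|

RES = [ 0xb8  0xb8  0xe9  0xb8  0xad  0x04  0xbe  0xe9 ]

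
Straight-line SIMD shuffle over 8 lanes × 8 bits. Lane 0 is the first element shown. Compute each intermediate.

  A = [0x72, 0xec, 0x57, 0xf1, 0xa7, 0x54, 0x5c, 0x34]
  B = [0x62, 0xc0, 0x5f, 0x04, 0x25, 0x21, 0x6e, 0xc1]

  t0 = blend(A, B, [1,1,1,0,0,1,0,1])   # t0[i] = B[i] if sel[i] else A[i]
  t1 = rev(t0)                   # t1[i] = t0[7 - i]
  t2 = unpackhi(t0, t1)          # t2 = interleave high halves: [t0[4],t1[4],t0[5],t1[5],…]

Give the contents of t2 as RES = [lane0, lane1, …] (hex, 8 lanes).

t0 = [0x62, 0xc0, 0x5f, 0xf1, 0xa7, 0x21, 0x5c, 0xc1]
t1 = [0xc1, 0x5c, 0x21, 0xa7, 0xf1, 0x5f, 0xc0, 0x62]
t2 = [0xa7, 0xf1, 0x21, 0x5f, 0x5c, 0xc0, 0xc1, 0x62]

RES = [0xa7, 0xf1, 0x21, 0x5f, 0x5c, 0xc0, 0xc1, 0x62]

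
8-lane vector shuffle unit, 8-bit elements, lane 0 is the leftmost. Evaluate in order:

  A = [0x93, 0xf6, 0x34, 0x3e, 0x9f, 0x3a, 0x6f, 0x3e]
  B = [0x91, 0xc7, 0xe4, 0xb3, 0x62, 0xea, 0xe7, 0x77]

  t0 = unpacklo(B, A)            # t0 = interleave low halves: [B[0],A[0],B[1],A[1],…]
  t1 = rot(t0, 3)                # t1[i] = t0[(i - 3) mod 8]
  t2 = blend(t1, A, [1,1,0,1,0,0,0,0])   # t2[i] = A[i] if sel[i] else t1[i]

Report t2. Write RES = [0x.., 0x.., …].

  t0: 91 93 c7 f6 e4 34 b3 3e
  t1: 34 b3 3e 91 93 c7 f6 e4
  t2: 93 f6 3e 3e 93 c7 f6 e4

RES = [ 0x93  0xf6  0x3e  0x3e  0x93  0xc7  0xf6  0xe4 ]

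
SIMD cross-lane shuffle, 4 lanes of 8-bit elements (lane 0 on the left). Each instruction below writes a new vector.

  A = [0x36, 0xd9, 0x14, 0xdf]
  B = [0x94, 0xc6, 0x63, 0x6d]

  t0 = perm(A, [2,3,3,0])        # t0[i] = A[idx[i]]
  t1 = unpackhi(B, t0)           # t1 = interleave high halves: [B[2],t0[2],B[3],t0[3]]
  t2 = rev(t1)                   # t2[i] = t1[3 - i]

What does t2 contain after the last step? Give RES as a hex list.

t0 = [0x14, 0xdf, 0xdf, 0x36]
t1 = [0x63, 0xdf, 0x6d, 0x36]
t2 = [0x36, 0x6d, 0xdf, 0x63]

RES = [0x36, 0x6d, 0xdf, 0x63]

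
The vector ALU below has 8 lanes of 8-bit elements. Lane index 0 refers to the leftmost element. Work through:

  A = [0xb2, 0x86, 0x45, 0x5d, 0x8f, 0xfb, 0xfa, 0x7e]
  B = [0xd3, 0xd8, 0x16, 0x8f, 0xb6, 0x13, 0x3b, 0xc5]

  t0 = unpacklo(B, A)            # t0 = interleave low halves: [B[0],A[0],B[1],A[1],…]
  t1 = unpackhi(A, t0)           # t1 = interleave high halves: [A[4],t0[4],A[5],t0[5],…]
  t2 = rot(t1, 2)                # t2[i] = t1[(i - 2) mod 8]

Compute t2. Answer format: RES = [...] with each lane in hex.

RES = [ 0x7e  0x5d  0x8f  0x16  0xfb  0x45  0xfa  0x8f ]

→ t0 |d3|b2|d8|86|16|45|8f|5d|
→ t1 |8f|16|fb|45|fa|8f|7e|5d|
→ t2 |7e|5d|8f|16|fb|45|fa|8f|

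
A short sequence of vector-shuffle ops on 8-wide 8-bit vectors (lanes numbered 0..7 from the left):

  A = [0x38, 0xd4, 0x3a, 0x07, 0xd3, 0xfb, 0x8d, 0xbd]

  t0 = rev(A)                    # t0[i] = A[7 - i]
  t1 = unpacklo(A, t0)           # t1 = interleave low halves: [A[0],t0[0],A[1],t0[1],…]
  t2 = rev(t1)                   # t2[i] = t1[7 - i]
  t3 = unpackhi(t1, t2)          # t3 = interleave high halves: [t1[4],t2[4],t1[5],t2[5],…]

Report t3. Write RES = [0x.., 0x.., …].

  t0: bd 8d fb d3 07 3a d4 38
  t1: 38 bd d4 8d 3a fb 07 d3
  t2: d3 07 fb 3a 8d d4 bd 38
  t3: 3a 8d fb d4 07 bd d3 38

RES = [0x3a, 0x8d, 0xfb, 0xd4, 0x07, 0xbd, 0xd3, 0x38]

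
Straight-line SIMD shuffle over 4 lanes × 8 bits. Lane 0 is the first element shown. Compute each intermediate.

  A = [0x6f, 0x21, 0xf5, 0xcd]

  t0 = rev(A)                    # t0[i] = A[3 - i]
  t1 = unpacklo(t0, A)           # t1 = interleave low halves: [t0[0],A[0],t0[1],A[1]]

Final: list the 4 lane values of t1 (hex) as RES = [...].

RES = [ 0xcd  0x6f  0xf5  0x21 ]

t0 = [0xcd, 0xf5, 0x21, 0x6f]
t1 = [0xcd, 0x6f, 0xf5, 0x21]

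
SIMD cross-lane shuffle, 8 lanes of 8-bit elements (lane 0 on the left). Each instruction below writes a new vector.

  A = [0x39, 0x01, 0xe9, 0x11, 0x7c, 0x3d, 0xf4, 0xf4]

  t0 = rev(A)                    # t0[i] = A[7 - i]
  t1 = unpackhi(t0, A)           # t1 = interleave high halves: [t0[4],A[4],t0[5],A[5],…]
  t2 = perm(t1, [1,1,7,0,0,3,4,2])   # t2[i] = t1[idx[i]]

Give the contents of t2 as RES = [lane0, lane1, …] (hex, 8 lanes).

RES = [0x7c, 0x7c, 0xf4, 0x11, 0x11, 0x3d, 0x01, 0xe9]

→ t0 |f4|f4|3d|7c|11|e9|01|39|
→ t1 |11|7c|e9|3d|01|f4|39|f4|
→ t2 |7c|7c|f4|11|11|3d|01|e9|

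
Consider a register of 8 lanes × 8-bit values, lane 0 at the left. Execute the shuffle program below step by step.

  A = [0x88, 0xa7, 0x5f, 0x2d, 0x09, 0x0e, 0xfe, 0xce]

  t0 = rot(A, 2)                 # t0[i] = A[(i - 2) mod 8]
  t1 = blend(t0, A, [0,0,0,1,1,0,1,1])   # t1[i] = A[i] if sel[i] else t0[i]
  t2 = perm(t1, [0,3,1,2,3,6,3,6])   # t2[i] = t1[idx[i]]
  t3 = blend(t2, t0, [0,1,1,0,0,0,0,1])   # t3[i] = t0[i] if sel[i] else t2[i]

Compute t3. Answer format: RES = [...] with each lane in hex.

RES = [0xfe, 0xce, 0x88, 0x88, 0x2d, 0xfe, 0x2d, 0x0e]

t0 = [0xfe, 0xce, 0x88, 0xa7, 0x5f, 0x2d, 0x09, 0x0e]
t1 = [0xfe, 0xce, 0x88, 0x2d, 0x09, 0x2d, 0xfe, 0xce]
t2 = [0xfe, 0x2d, 0xce, 0x88, 0x2d, 0xfe, 0x2d, 0xfe]
t3 = [0xfe, 0xce, 0x88, 0x88, 0x2d, 0xfe, 0x2d, 0x0e]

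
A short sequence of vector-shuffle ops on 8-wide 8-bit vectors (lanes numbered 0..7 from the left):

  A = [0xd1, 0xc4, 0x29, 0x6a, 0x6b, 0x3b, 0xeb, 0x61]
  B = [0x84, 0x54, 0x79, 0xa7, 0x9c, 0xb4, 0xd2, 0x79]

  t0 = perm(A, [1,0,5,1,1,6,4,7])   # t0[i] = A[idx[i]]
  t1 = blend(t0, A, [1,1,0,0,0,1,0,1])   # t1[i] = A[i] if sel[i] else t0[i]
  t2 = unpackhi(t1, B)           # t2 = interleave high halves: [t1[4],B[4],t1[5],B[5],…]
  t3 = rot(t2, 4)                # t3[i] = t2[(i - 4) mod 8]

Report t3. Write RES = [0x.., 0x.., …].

  t0: c4 d1 3b c4 c4 eb 6b 61
  t1: d1 c4 3b c4 c4 3b 6b 61
  t2: c4 9c 3b b4 6b d2 61 79
  t3: 6b d2 61 79 c4 9c 3b b4

RES = [ 0x6b  0xd2  0x61  0x79  0xc4  0x9c  0x3b  0xb4 ]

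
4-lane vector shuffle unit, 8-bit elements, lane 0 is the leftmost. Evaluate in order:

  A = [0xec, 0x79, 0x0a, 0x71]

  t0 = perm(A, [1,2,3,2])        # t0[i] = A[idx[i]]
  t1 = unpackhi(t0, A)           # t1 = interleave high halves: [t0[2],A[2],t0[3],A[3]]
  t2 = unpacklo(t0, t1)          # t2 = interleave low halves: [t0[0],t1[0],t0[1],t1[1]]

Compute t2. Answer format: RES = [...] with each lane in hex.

t0 = [0x79, 0x0a, 0x71, 0x0a]
t1 = [0x71, 0x0a, 0x0a, 0x71]
t2 = [0x79, 0x71, 0x0a, 0x0a]

RES = [0x79, 0x71, 0x0a, 0x0a]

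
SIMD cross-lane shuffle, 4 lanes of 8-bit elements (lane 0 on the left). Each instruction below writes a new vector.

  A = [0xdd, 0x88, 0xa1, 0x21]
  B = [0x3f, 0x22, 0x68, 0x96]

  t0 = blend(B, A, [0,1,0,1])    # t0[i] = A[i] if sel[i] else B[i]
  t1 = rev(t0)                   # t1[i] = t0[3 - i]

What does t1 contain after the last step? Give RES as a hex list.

t0 = [0x3f, 0x88, 0x68, 0x21]
t1 = [0x21, 0x68, 0x88, 0x3f]

RES = [0x21, 0x68, 0x88, 0x3f]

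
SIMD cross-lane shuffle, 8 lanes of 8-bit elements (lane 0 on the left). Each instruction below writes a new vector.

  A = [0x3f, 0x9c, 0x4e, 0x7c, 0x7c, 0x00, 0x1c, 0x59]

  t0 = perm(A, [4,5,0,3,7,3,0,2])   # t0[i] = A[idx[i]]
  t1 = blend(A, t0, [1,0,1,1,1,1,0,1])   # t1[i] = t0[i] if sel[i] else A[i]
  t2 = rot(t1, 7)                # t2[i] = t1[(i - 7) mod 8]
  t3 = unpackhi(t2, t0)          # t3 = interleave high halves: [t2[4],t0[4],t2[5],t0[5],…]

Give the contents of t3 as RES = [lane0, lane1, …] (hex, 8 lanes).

  t0: 7c 00 3f 7c 59 7c 3f 4e
  t1: 7c 9c 3f 7c 59 7c 1c 4e
  t2: 9c 3f 7c 59 7c 1c 4e 7c
  t3: 7c 59 1c 7c 4e 3f 7c 4e

RES = [0x7c, 0x59, 0x1c, 0x7c, 0x4e, 0x3f, 0x7c, 0x4e]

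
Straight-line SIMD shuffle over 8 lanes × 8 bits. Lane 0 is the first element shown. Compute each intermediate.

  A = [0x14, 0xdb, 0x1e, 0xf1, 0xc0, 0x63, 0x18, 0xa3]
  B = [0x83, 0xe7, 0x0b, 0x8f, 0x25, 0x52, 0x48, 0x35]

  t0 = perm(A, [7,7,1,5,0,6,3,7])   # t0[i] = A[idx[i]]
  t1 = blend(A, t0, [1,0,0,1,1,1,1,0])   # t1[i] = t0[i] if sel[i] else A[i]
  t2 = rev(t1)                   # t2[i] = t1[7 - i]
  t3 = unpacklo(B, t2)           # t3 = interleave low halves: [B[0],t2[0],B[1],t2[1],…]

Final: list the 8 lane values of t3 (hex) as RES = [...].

RES = [0x83, 0xa3, 0xe7, 0xf1, 0x0b, 0x18, 0x8f, 0x14]

t0 = [0xa3, 0xa3, 0xdb, 0x63, 0x14, 0x18, 0xf1, 0xa3]
t1 = [0xa3, 0xdb, 0x1e, 0x63, 0x14, 0x18, 0xf1, 0xa3]
t2 = [0xa3, 0xf1, 0x18, 0x14, 0x63, 0x1e, 0xdb, 0xa3]
t3 = [0x83, 0xa3, 0xe7, 0xf1, 0x0b, 0x18, 0x8f, 0x14]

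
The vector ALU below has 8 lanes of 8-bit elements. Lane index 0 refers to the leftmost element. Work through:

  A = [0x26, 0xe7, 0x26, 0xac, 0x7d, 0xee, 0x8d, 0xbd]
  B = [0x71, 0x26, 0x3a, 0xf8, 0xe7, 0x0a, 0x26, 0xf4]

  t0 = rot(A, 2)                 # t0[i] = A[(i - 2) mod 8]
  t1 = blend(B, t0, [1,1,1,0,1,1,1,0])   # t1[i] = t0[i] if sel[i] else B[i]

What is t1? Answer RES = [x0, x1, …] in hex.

RES = [ 0x8d  0xbd  0x26  0xf8  0x26  0xac  0x7d  0xf4 ]

  t0: 8d bd 26 e7 26 ac 7d ee
  t1: 8d bd 26 f8 26 ac 7d f4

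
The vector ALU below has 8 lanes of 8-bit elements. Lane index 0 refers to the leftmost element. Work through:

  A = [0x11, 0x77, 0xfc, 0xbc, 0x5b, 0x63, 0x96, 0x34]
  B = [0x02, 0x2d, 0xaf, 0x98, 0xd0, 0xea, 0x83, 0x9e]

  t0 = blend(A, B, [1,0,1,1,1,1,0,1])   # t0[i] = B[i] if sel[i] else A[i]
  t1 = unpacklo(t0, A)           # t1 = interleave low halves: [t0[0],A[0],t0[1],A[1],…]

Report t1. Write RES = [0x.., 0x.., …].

RES = [ 0x02  0x11  0x77  0x77  0xaf  0xfc  0x98  0xbc ]

→ t0 |02|77|af|98|d0|ea|96|9e|
→ t1 |02|11|77|77|af|fc|98|bc|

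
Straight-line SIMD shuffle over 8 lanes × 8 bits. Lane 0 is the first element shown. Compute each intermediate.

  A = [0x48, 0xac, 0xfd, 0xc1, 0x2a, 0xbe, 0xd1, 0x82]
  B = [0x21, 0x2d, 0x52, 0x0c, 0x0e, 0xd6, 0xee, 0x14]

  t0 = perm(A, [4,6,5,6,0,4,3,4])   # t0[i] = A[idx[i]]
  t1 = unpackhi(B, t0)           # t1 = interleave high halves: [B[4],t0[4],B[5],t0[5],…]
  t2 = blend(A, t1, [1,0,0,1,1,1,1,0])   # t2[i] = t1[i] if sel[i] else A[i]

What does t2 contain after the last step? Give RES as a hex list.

  t0: 2a d1 be d1 48 2a c1 2a
  t1: 0e 48 d6 2a ee c1 14 2a
  t2: 0e ac fd 2a ee c1 14 82

RES = [ 0x0e  0xac  0xfd  0x2a  0xee  0xc1  0x14  0x82 ]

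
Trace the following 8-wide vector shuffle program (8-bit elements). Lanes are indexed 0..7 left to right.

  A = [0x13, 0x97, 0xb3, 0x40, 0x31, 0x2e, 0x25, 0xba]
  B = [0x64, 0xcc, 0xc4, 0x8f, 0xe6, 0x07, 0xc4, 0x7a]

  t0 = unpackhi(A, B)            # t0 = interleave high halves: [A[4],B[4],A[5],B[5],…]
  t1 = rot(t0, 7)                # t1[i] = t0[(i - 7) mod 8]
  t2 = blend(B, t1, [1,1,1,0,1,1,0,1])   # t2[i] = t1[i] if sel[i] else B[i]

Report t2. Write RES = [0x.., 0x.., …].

→ t0 |31|e6|2e|07|25|c4|ba|7a|
→ t1 |e6|2e|07|25|c4|ba|7a|31|
→ t2 |e6|2e|07|8f|c4|ba|c4|31|

RES = [0xe6, 0x2e, 0x07, 0x8f, 0xc4, 0xba, 0xc4, 0x31]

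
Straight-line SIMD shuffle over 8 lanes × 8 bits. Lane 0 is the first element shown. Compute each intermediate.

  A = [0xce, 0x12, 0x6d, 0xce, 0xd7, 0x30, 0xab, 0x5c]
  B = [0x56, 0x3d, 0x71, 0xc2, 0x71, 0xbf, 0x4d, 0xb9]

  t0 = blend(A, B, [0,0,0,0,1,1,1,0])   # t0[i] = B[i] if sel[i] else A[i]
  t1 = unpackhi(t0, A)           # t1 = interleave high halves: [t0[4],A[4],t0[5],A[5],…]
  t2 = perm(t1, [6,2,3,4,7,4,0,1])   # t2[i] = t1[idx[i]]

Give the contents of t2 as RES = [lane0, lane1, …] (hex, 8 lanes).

  t0: ce 12 6d ce 71 bf 4d 5c
  t1: 71 d7 bf 30 4d ab 5c 5c
  t2: 5c bf 30 4d 5c 4d 71 d7

RES = [ 0x5c  0xbf  0x30  0x4d  0x5c  0x4d  0x71  0xd7 ]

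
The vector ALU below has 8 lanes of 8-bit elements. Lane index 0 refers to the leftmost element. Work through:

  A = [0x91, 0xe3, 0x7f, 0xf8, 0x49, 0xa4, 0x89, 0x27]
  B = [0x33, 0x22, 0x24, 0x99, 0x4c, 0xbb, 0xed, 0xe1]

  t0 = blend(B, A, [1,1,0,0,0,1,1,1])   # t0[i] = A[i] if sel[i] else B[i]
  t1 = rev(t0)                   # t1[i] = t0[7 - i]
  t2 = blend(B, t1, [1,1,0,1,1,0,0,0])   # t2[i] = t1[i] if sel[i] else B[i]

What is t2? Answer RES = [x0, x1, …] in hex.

RES = [0x27, 0x89, 0x24, 0x4c, 0x99, 0xbb, 0xed, 0xe1]

→ t0 |91|e3|24|99|4c|a4|89|27|
→ t1 |27|89|a4|4c|99|24|e3|91|
→ t2 |27|89|24|4c|99|bb|ed|e1|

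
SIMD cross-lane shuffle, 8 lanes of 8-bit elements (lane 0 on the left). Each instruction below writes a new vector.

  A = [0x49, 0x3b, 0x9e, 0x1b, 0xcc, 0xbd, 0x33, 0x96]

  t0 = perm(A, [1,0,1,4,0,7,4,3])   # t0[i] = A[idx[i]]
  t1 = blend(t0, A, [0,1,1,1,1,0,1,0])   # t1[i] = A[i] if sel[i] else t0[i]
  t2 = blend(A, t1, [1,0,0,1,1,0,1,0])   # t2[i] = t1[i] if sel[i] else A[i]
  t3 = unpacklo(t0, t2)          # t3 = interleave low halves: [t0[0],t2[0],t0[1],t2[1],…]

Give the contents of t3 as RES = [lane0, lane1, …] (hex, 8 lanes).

RES = [ 0x3b  0x3b  0x49  0x3b  0x3b  0x9e  0xcc  0x1b ]

t0 = [0x3b, 0x49, 0x3b, 0xcc, 0x49, 0x96, 0xcc, 0x1b]
t1 = [0x3b, 0x3b, 0x9e, 0x1b, 0xcc, 0x96, 0x33, 0x1b]
t2 = [0x3b, 0x3b, 0x9e, 0x1b, 0xcc, 0xbd, 0x33, 0x96]
t3 = [0x3b, 0x3b, 0x49, 0x3b, 0x3b, 0x9e, 0xcc, 0x1b]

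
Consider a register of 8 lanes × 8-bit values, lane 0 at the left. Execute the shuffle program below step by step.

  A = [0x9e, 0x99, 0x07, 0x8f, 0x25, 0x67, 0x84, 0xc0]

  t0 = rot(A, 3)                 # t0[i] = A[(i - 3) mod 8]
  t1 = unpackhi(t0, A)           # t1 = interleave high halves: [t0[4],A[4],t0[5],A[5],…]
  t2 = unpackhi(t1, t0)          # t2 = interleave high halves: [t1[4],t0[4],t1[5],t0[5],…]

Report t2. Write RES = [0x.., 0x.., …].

RES = [ 0x8f  0x99  0x84  0x07  0x25  0x8f  0xc0  0x25 ]

→ t0 |67|84|c0|9e|99|07|8f|25|
→ t1 |99|25|07|67|8f|84|25|c0|
→ t2 |8f|99|84|07|25|8f|c0|25|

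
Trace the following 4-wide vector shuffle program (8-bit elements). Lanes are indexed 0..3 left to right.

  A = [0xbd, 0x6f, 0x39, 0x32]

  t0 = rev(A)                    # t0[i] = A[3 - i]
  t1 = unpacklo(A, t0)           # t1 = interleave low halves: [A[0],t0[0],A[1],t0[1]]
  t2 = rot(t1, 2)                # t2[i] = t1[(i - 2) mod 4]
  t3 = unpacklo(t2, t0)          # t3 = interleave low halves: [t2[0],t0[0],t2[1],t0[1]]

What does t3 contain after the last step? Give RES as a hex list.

RES = [ 0x6f  0x32  0x39  0x39 ]

→ t0 |32|39|6f|bd|
→ t1 |bd|32|6f|39|
→ t2 |6f|39|bd|32|
→ t3 |6f|32|39|39|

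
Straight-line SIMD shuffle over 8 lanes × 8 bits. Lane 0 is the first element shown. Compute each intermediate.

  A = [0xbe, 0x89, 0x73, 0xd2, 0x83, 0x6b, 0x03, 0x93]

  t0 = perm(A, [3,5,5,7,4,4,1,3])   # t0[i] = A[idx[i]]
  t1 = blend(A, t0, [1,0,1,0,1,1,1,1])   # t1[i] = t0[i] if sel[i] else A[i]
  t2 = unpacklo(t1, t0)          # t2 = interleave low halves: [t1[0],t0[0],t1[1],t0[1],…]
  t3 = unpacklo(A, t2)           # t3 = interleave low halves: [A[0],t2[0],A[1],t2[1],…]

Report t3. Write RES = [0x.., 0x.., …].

RES = [ 0xbe  0xd2  0x89  0xd2  0x73  0x89  0xd2  0x6b ]

  t0: d2 6b 6b 93 83 83 89 d2
  t1: d2 89 6b d2 83 83 89 d2
  t2: d2 d2 89 6b 6b 6b d2 93
  t3: be d2 89 d2 73 89 d2 6b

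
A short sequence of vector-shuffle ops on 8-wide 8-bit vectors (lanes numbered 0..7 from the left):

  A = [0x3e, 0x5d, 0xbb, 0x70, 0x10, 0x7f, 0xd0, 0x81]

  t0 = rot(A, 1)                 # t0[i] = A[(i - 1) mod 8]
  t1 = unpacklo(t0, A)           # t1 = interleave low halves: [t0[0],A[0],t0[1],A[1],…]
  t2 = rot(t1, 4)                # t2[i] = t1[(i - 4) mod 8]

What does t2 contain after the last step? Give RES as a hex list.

→ t0 |81|3e|5d|bb|70|10|7f|d0|
→ t1 |81|3e|3e|5d|5d|bb|bb|70|
→ t2 |5d|bb|bb|70|81|3e|3e|5d|

RES = [0x5d, 0xbb, 0xbb, 0x70, 0x81, 0x3e, 0x3e, 0x5d]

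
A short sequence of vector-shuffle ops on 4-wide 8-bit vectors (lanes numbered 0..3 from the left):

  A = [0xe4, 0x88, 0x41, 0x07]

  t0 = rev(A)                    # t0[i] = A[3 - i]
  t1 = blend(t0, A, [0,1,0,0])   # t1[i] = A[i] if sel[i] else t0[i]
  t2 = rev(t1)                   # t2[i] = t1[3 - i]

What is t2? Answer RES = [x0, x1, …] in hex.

t0 = [0x07, 0x41, 0x88, 0xe4]
t1 = [0x07, 0x88, 0x88, 0xe4]
t2 = [0xe4, 0x88, 0x88, 0x07]

RES = [ 0xe4  0x88  0x88  0x07 ]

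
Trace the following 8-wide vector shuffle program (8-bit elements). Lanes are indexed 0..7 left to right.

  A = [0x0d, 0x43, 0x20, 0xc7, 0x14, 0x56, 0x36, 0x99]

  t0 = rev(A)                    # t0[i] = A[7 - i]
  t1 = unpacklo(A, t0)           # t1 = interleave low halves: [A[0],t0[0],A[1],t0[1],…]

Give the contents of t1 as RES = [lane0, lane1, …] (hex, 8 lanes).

→ t0 |99|36|56|14|c7|20|43|0d|
→ t1 |0d|99|43|36|20|56|c7|14|

RES = [ 0x0d  0x99  0x43  0x36  0x20  0x56  0xc7  0x14 ]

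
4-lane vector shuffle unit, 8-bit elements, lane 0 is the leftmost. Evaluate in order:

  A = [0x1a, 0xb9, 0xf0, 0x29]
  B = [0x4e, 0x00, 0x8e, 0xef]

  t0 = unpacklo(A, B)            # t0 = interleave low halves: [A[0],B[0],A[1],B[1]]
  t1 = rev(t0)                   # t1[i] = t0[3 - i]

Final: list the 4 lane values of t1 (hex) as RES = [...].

  t0: 1a 4e b9 00
  t1: 00 b9 4e 1a

RES = [ 0x00  0xb9  0x4e  0x1a ]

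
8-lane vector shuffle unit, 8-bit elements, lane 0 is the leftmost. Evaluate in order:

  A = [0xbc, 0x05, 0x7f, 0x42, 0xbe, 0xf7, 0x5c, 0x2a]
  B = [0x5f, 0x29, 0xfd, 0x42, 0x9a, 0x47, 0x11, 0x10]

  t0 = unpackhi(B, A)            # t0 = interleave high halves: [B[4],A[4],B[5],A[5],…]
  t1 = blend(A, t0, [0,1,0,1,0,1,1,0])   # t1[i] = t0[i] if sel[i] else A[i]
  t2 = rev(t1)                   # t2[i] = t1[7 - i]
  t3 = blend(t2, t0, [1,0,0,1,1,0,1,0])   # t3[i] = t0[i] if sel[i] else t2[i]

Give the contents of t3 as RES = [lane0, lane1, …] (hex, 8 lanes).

RES = [ 0x9a  0x10  0x5c  0xf7  0x11  0x7f  0x10  0xbc ]

→ t0 |9a|be|47|f7|11|5c|10|2a|
→ t1 |bc|be|7f|f7|be|5c|10|2a|
→ t2 |2a|10|5c|be|f7|7f|be|bc|
→ t3 |9a|10|5c|f7|11|7f|10|bc|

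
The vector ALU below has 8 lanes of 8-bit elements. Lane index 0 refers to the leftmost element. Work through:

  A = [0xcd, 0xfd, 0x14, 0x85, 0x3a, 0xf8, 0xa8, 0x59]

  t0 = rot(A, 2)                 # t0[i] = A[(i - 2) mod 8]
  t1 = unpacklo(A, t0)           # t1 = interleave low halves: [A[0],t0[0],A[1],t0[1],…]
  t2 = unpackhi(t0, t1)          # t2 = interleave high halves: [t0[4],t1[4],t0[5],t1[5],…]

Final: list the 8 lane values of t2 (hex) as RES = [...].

RES = [0x14, 0x14, 0x85, 0xcd, 0x3a, 0x85, 0xf8, 0xfd]

t0 = [0xa8, 0x59, 0xcd, 0xfd, 0x14, 0x85, 0x3a, 0xf8]
t1 = [0xcd, 0xa8, 0xfd, 0x59, 0x14, 0xcd, 0x85, 0xfd]
t2 = [0x14, 0x14, 0x85, 0xcd, 0x3a, 0x85, 0xf8, 0xfd]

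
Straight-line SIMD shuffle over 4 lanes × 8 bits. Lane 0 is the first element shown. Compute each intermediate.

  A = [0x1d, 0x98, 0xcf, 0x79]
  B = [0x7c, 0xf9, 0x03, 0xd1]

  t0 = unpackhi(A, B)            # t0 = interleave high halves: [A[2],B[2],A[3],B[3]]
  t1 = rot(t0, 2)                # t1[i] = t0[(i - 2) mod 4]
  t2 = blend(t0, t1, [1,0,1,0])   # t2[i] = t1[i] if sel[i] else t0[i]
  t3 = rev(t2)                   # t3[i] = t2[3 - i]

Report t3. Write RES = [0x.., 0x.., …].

RES = [ 0xd1  0xcf  0x03  0x79 ]

t0 = [0xcf, 0x03, 0x79, 0xd1]
t1 = [0x79, 0xd1, 0xcf, 0x03]
t2 = [0x79, 0x03, 0xcf, 0xd1]
t3 = [0xd1, 0xcf, 0x03, 0x79]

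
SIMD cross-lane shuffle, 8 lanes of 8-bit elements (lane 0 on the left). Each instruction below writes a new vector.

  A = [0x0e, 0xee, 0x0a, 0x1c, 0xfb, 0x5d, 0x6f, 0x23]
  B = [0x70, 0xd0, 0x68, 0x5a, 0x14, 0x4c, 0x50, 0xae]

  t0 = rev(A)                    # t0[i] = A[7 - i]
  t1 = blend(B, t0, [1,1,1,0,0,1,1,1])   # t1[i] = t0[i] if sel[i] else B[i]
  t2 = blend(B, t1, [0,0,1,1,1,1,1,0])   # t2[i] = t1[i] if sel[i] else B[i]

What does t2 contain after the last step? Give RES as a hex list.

RES = [0x70, 0xd0, 0x5d, 0x5a, 0x14, 0x0a, 0xee, 0xae]

  t0: 23 6f 5d fb 1c 0a ee 0e
  t1: 23 6f 5d 5a 14 0a ee 0e
  t2: 70 d0 5d 5a 14 0a ee ae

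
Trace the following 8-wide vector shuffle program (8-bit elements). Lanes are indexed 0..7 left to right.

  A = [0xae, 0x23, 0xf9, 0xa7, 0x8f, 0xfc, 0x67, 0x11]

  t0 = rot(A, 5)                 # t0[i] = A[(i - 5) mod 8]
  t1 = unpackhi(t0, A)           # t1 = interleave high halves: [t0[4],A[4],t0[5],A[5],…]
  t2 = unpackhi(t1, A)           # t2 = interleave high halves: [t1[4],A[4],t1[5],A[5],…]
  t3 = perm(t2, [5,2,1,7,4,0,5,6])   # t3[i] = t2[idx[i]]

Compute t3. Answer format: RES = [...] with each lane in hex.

→ t0 |a7|8f|fc|67|11|ae|23|f9|
→ t1 |11|8f|ae|fc|23|67|f9|11|
→ t2 |23|8f|67|fc|f9|67|11|11|
→ t3 |67|67|8f|11|f9|23|67|11|

RES = [ 0x67  0x67  0x8f  0x11  0xf9  0x23  0x67  0x11 ]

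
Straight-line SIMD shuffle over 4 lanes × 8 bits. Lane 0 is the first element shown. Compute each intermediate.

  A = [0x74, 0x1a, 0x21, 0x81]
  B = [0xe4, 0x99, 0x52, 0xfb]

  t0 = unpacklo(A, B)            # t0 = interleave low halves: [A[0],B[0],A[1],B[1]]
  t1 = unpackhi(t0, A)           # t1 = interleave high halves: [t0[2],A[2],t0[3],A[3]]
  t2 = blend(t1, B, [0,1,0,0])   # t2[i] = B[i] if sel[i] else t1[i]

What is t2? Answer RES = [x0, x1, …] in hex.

RES = [0x1a, 0x99, 0x99, 0x81]

→ t0 |74|e4|1a|99|
→ t1 |1a|21|99|81|
→ t2 |1a|99|99|81|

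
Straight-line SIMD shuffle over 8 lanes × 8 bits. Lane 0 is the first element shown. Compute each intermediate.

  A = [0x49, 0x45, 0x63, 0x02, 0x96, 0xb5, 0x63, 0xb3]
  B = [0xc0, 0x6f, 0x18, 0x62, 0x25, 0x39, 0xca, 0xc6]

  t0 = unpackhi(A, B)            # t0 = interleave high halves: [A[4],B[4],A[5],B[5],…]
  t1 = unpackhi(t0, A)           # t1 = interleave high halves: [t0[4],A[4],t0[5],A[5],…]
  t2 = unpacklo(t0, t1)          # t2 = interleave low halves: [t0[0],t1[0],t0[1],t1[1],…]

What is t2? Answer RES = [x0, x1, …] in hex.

→ t0 |96|25|b5|39|63|ca|b3|c6|
→ t1 |63|96|ca|b5|b3|63|c6|b3|
→ t2 |96|63|25|96|b5|ca|39|b5|

RES = [0x96, 0x63, 0x25, 0x96, 0xb5, 0xca, 0x39, 0xb5]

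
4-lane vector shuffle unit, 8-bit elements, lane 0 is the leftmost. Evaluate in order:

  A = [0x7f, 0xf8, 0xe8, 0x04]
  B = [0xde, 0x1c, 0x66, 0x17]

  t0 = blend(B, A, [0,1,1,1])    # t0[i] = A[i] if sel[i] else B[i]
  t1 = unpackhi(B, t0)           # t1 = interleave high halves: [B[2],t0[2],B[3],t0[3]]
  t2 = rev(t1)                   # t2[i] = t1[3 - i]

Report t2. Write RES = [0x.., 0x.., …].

RES = [ 0x04  0x17  0xe8  0x66 ]

→ t0 |de|f8|e8|04|
→ t1 |66|e8|17|04|
→ t2 |04|17|e8|66|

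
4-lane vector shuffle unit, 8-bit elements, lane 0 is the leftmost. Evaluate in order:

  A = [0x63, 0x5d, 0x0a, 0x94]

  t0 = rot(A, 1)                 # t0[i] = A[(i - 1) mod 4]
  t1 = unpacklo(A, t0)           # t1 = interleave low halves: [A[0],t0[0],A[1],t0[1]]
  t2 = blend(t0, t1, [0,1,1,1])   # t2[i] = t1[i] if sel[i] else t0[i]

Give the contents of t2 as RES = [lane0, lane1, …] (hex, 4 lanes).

RES = [ 0x94  0x94  0x5d  0x63 ]

t0 = [0x94, 0x63, 0x5d, 0x0a]
t1 = [0x63, 0x94, 0x5d, 0x63]
t2 = [0x94, 0x94, 0x5d, 0x63]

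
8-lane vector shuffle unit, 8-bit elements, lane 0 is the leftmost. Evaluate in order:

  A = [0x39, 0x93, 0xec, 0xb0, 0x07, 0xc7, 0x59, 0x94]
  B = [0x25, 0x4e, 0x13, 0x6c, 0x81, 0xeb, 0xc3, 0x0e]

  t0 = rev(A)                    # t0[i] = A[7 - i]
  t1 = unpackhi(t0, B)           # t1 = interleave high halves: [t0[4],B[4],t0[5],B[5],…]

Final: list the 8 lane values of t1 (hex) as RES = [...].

RES = [0xb0, 0x81, 0xec, 0xeb, 0x93, 0xc3, 0x39, 0x0e]

  t0: 94 59 c7 07 b0 ec 93 39
  t1: b0 81 ec eb 93 c3 39 0e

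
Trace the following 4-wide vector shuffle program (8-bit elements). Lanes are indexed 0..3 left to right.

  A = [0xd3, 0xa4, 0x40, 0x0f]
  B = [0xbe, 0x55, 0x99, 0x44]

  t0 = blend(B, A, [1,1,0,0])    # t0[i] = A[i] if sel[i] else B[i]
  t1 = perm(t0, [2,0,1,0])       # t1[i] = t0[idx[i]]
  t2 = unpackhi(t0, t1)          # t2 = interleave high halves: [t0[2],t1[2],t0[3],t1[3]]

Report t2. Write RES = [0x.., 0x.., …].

RES = [ 0x99  0xa4  0x44  0xd3 ]

→ t0 |d3|a4|99|44|
→ t1 |99|d3|a4|d3|
→ t2 |99|a4|44|d3|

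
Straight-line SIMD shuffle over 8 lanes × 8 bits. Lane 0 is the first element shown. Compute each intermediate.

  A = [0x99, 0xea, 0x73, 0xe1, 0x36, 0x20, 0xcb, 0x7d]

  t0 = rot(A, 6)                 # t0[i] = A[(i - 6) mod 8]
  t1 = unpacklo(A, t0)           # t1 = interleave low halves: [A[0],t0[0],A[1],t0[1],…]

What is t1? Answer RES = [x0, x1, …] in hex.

→ t0 |73|e1|36|20|cb|7d|99|ea|
→ t1 |99|73|ea|e1|73|36|e1|20|

RES = [ 0x99  0x73  0xea  0xe1  0x73  0x36  0xe1  0x20 ]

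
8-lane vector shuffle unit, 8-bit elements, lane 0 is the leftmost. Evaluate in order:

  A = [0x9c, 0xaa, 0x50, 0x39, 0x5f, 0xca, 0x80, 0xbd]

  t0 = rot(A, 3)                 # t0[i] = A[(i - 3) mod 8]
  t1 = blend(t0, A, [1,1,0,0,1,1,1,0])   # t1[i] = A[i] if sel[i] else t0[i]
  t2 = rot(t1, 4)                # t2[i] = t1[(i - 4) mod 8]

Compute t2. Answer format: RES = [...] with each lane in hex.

RES = [0x5f, 0xca, 0x80, 0x5f, 0x9c, 0xaa, 0xbd, 0x9c]

t0 = [0xca, 0x80, 0xbd, 0x9c, 0xaa, 0x50, 0x39, 0x5f]
t1 = [0x9c, 0xaa, 0xbd, 0x9c, 0x5f, 0xca, 0x80, 0x5f]
t2 = [0x5f, 0xca, 0x80, 0x5f, 0x9c, 0xaa, 0xbd, 0x9c]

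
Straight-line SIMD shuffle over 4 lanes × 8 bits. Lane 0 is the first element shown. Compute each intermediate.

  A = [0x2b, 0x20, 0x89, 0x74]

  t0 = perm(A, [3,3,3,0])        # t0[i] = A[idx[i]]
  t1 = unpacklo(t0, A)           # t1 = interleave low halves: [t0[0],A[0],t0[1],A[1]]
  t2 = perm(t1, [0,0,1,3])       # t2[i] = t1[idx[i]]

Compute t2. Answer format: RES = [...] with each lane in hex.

RES = [ 0x74  0x74  0x2b  0x20 ]

→ t0 |74|74|74|2b|
→ t1 |74|2b|74|20|
→ t2 |74|74|2b|20|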